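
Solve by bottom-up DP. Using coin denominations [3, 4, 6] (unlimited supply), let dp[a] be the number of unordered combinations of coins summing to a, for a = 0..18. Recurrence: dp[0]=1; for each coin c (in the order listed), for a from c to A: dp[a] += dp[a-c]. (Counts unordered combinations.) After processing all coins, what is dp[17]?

2

after  coin     0     1     2     3     4     5     6     7     8     9    10    11    12    13    14    15    16    17    18
          3     1     0     0     1     0     0     1     0     0     1     0     0     1     0     0     1     0     0     1
          4     1     0     0     1     1     0     1     1     1     1     1     1     2     1     1     2     2     1     2
          6     1     0     0     1     1     0     2     1     1     2     2     1     4     2     2     4     4     2     6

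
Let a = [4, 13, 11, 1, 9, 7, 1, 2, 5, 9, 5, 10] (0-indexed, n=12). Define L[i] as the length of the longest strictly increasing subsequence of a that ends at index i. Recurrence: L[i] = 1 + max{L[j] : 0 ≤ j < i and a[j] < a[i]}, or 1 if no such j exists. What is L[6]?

   i    0    1    2    3    4    5    6    7    8    9   10   11
a[i]    4   13   11    1    9    7    1    2    5    9    5   10
L[i]    1    2    2    1    2    2    1    2    3    4    3    5

1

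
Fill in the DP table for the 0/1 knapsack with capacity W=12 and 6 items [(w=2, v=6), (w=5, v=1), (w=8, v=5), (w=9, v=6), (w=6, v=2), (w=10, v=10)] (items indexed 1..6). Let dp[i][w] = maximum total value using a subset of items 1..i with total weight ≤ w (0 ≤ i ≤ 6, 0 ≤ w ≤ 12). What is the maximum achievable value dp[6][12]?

i\w   0   1   2   3   4   5   6   7   8   9  10  11  12
  0   0   0   0   0   0   0   0   0   0   0   0   0   0
  1   0   0   6   6   6   6   6   6   6   6   6   6   6
  2   0   0   6   6   6   6   6   7   7   7   7   7   7
  3   0   0   6   6   6   6   6   7   7   7  11  11  11
  4   0   0   6   6   6   6   6   7   7   7  11  12  12
  5   0   0   6   6   6   6   6   7   8   8  11  12  12
  6   0   0   6   6   6   6   6   7   8   8  11  12  16

16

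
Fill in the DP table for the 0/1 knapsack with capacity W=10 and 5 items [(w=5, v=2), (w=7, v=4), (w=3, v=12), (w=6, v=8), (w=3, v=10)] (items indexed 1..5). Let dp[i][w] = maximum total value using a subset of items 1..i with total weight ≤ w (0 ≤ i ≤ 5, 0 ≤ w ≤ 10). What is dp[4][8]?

i\w   0   1   2   3   4   5   6   7   8   9  10
  0   0   0   0   0   0   0   0   0   0   0   0
  1   0   0   0   0   0   2   2   2   2   2   2
  2   0   0   0   0   0   2   2   4   4   4   4
  3   0   0   0  12  12  12  12  12  14  14  16
  4   0   0   0  12  12  12  12  12  14  20  20
  5   0   0   0  12  12  12  22  22  22  22  22

14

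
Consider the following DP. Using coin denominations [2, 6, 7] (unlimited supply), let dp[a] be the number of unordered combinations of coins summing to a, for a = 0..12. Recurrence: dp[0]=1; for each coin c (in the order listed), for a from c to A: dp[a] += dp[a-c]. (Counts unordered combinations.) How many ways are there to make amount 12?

after  coin     0     1     2     3     4     5     6     7     8     9    10    11    12
          2     1     0     1     0     1     0     1     0     1     0     1     0     1
          6     1     0     1     0     1     0     2     0     2     0     2     0     3
          7     1     0     1     0     1     0     2     1     2     1     2     1     3

3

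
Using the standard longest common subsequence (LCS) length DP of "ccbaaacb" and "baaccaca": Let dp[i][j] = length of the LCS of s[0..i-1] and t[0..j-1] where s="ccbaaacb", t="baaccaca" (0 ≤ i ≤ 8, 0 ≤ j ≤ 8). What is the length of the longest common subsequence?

   ''  b  a  a  c  c  a  c  a
''  0  0  0  0  0  0  0  0  0
 c  0  0  0  0  1  1  1  1  1
 c  0  0  0  0  1  2  2  2  2
 b  0  1  1  1  1  2  2  2  2
 a  0  1  2  2  2  2  3  3  3
 a  0  1  2  3  3  3  3  3  4
 a  0  1  2  3  3  3  4  4  4
 c  0  1  2  3  4  4  4  5  5
 b  0  1  2  3  4  4  4  5  5

5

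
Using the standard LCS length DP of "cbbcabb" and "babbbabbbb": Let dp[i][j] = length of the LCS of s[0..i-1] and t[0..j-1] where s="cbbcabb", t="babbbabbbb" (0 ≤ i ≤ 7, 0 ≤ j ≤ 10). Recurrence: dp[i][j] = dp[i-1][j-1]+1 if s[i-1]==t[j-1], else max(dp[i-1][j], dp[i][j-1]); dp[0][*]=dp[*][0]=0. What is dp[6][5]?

   ''  b  a  b  b  b  a  b  b  b  b
''  0  0  0  0  0  0  0  0  0  0  0
 c  0  0  0  0  0  0  0  0  0  0  0
 b  0  1  1  1  1  1  1  1  1  1  1
 b  0  1  1  2  2  2  2  2  2  2  2
 c  0  1  1  2  2  2  2  2  2  2  2
 a  0  1  2  2  2  2  3  3  3  3  3
 b  0  1  2  3  3  3  3  4  4  4  4
 b  0  1  2  3  4  4  4  4  5  5  5

3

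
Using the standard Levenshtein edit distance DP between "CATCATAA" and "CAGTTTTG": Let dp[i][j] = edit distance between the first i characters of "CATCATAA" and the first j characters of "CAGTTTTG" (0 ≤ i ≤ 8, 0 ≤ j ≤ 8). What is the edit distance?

5

   ''  C  A  G  T  T  T  T  G
''  0  1  2  3  4  5  6  7  8
 C  1  0  1  2  3  4  5  6  7
 A  2  1  0  1  2  3  4  5  6
 T  3  2  1  1  1  2  3  4  5
 C  4  3  2  2  2  2  3  4  5
 A  5  4  3  3  3  3  3  4  5
 T  6  5  4  4  3  3  3  3  4
 A  7  6  5  5  4  4  4  4  4
 A  8  7  6  6  5  5  5  5  5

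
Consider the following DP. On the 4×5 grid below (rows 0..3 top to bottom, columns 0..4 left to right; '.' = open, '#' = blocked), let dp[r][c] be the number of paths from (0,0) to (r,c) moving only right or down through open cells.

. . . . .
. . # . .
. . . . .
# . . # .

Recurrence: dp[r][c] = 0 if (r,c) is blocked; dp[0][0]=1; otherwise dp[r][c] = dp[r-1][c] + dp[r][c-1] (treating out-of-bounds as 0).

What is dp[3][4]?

6

r\c   0   1   2   3   4
  0   1   1   1   1   1
  1   1   2   0   1   2
  2   1   3   3   4   6
  3   0   3   6   0   6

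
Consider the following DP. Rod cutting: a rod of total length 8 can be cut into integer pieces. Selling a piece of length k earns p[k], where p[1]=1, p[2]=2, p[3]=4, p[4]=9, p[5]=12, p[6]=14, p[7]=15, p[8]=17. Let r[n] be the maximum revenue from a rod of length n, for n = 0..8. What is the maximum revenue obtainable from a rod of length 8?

18

   n    0    1    2    3    4    5    6    7    8
r[n]    0    1    2    4    9   12   14   15   18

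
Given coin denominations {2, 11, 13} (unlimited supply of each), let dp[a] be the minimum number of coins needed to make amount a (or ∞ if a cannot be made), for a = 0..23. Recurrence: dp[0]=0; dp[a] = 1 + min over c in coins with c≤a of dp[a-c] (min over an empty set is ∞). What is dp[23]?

 a  0  1  2  3  4  5  6  7  8  9 10 11 12 13 14 15 16 17 18 19 20 21 22 23
dp  0  -  1  -  2  -  3  -  4  -  5  1  6  1  7  2  8  3  9  4 10  5  2  6
(- denotes ∞ / unreachable)

6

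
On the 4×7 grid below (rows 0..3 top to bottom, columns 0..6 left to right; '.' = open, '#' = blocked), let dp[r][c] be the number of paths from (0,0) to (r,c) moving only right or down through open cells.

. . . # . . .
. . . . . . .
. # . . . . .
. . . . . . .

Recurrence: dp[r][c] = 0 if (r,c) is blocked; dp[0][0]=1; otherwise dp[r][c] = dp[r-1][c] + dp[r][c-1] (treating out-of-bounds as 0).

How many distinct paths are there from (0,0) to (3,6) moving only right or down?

r\c   0   1   2   3   4   5   6
  0   1   1   1   0   0   0   0
  1   1   2   3   3   3   3   3
  2   1   0   3   6   9  12  15
  3   1   1   4  10  19  31  46

46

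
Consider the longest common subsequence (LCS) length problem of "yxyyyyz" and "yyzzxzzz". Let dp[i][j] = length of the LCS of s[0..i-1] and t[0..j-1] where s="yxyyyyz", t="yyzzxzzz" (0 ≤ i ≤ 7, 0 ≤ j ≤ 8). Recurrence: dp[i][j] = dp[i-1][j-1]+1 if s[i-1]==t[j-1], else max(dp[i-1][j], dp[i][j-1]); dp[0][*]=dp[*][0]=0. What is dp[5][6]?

2

   ''  y  y  z  z  x  z  z  z
''  0  0  0  0  0  0  0  0  0
 y  0  1  1  1  1  1  1  1  1
 x  0  1  1  1  1  2  2  2  2
 y  0  1  2  2  2  2  2  2  2
 y  0  1  2  2  2  2  2  2  2
 y  0  1  2  2  2  2  2  2  2
 y  0  1  2  2  2  2  2  2  2
 z  0  1  2  3  3  3  3  3  3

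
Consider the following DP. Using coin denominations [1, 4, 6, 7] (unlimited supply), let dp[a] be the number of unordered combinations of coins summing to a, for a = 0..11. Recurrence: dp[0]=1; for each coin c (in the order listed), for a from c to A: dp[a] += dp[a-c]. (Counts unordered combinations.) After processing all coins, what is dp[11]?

after  coin     0     1     2     3     4     5     6     7     8     9    10    11
          1     1     1     1     1     1     1     1     1     1     1     1     1
          4     1     1     1     1     2     2     2     2     3     3     3     3
          6     1     1     1     1     2     2     3     3     4     4     5     5
          7     1     1     1     1     2     2     3     4     5     5     6     7

7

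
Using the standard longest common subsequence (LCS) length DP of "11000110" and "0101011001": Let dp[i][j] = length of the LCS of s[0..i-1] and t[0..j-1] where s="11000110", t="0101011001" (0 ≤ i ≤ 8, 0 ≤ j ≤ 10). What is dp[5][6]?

3

   ''  0  1  0  1  0  1  1  0  0  1
''  0  0  0  0  0  0  0  0  0  0  0
 1  0  0  1  1  1  1  1  1  1  1  1
 1  0  0  1  1  2  2  2  2  2  2  2
 0  0  1  1  2  2  3  3  3  3  3  3
 0  0  1  1  2  2  3  3  3  4  4  4
 0  0  1  1  2  2  3  3  3  4  5  5
 1  0  1  2  2  3  3  4  4  4  5  6
 1  0  1  2  2  3  3  4  5  5  5  6
 0  0  1  2  3  3  4  4  5  6  6  6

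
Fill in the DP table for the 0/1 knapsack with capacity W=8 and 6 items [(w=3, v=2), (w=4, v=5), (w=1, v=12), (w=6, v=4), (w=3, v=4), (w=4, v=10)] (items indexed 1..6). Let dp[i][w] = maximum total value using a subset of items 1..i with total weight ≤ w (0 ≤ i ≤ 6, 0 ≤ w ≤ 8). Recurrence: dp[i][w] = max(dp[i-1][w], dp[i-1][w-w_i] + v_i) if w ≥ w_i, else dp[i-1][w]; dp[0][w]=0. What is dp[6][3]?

12

i\w   0   1   2   3   4   5   6   7   8
  0   0   0   0   0   0   0   0   0   0
  1   0   0   0   2   2   2   2   2   2
  2   0   0   0   2   5   5   5   7   7
  3   0  12  12  12  14  17  17  17  19
  4   0  12  12  12  14  17  17  17  19
  5   0  12  12  12  16  17  17  18  21
  6   0  12  12  12  16  22  22  22  26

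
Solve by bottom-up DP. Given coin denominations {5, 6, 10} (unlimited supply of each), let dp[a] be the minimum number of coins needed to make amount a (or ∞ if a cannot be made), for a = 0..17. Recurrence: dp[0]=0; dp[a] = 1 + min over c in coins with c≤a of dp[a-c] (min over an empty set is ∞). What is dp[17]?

3

 a  0  1  2  3  4  5  6  7  8  9 10 11 12 13 14 15 16 17
dp  0  -  -  -  -  1  1  -  -  -  1  2  2  -  -  2  2  3
(- denotes ∞ / unreachable)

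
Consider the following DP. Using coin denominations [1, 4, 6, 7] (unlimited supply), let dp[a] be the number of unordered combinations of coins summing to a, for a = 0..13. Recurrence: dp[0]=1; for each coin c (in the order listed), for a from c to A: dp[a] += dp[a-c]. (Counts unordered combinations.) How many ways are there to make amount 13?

10

after  coin     0     1     2     3     4     5     6     7     8     9    10    11    12    13
          1     1     1     1     1     1     1     1     1     1     1     1     1     1     1
          4     1     1     1     1     2     2     2     2     3     3     3     3     4     4
          6     1     1     1     1     2     2     3     3     4     4     5     5     7     7
          7     1     1     1     1     2     2     3     4     5     5     6     7     9    10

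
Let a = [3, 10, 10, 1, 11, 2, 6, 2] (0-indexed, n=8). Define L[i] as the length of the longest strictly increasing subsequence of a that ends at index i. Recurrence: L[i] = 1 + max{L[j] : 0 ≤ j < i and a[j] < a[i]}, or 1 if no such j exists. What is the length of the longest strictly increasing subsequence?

   i    0    1    2    3    4    5    6    7
a[i]    3   10   10    1   11    2    6    2
L[i]    1    2    2    1    3    2    3    2

3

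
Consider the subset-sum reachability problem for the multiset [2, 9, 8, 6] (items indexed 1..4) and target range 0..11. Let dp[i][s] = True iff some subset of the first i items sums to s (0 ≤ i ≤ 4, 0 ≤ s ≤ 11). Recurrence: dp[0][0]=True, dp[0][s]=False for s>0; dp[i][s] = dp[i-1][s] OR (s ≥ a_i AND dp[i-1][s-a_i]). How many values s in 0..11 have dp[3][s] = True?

i\s   0   1   2   3   4   5   6   7   8   9  10  11
  0   T   F   F   F   F   F   F   F   F   F   F   F
  1   T   F   T   F   F   F   F   F   F   F   F   F
  2   T   F   T   F   F   F   F   F   F   T   F   T
  3   T   F   T   F   F   F   F   F   T   T   T   T
  4   T   F   T   F   F   F   T   F   T   T   T   T

6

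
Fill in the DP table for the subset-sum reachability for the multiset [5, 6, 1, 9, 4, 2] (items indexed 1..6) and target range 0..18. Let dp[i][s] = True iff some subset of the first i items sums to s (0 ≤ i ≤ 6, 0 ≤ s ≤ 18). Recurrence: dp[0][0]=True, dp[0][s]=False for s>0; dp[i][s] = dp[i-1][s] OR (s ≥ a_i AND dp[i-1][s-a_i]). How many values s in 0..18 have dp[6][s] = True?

19

i\s   0   1   2   3   4   5   6   7   8   9  10  11  12  13  14  15  16  17  18
  0   T   F   F   F   F   F   F   F   F   F   F   F   F   F   F   F   F   F   F
  1   T   F   F   F   F   T   F   F   F   F   F   F   F   F   F   F   F   F   F
  2   T   F   F   F   F   T   T   F   F   F   F   T   F   F   F   F   F   F   F
  3   T   T   F   F   F   T   T   T   F   F   F   T   T   F   F   F   F   F   F
  4   T   T   F   F   F   T   T   T   F   T   T   T   T   F   T   T   T   F   F
  5   T   T   F   F   T   T   T   T   F   T   T   T   T   T   T   T   T   F   T
  6   T   T   T   T   T   T   T   T   T   T   T   T   T   T   T   T   T   T   T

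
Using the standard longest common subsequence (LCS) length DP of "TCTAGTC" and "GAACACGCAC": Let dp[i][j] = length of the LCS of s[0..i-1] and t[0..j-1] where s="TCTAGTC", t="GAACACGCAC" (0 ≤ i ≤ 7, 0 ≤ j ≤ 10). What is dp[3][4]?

   ''  G  A  A  C  A  C  G  C  A  C
''  0  0  0  0  0  0  0  0  0  0  0
 T  0  0  0  0  0  0  0  0  0  0  0
 C  0  0  0  0  1  1  1  1  1  1  1
 T  0  0  0  0  1  1  1  1  1  1  1
 A  0  0  1  1  1  2  2  2  2  2  2
 G  0  1  1  1  1  2  2  3  3  3  3
 T  0  1  1  1  1  2  2  3  3  3  3
 C  0  1  1  1  2  2  3  3  4  4  4

1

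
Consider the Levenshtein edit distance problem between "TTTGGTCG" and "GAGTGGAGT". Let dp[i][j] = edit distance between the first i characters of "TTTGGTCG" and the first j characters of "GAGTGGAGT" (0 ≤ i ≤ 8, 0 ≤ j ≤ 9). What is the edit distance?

6

   ''  G  A  G  T  G  G  A  G  T
''  0  1  2  3  4  5  6  7  8  9
 T  1  1  2  3  3  4  5  6  7  8
 T  2  2  2  3  3  4  5  6  7  7
 T  3  3  3  3  3  4  5  6  7  7
 G  4  3  4  3  4  3  4  5  6  7
 G  5  4  4  4  4  4  3  4  5  6
 T  6  5  5  5  4  5  4  4  5  5
 C  7  6  6  6  5  5  5  5  5  6
 G  8  7  7  6  6  5  5  6  5  6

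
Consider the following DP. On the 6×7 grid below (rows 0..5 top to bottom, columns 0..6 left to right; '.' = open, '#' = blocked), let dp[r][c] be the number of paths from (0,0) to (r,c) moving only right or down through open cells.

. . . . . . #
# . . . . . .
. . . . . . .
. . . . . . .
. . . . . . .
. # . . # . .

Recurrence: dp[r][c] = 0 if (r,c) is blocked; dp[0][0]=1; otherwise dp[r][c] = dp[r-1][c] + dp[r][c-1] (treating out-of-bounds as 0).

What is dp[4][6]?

r\c   0   1   2   3   4   5   6
  0   1   1   1   1   1   1   0
  1   0   1   2   3   4   5   5
  2   0   1   3   6  10  15  20
  3   0   1   4  10  20  35  55
  4   0   1   5  15  35  70 125
  5   0   0   5  20   0  70 195

125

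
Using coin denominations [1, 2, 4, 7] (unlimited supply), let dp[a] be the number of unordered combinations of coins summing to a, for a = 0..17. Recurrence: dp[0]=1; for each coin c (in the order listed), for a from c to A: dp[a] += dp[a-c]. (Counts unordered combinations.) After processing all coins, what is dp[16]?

36

after  coin     0     1     2     3     4     5     6     7     8     9    10    11    12    13    14    15    16    17
          1     1     1     1     1     1     1     1     1     1     1     1     1     1     1     1     1     1     1
          2     1     1     2     2     3     3     4     4     5     5     6     6     7     7     8     8     9     9
          4     1     1     2     2     4     4     6     6     9     9    12    12    16    16    20    20    25    25
          7     1     1     2     2     4     4     6     7    10    11    14    16    20    22    27    30    36    39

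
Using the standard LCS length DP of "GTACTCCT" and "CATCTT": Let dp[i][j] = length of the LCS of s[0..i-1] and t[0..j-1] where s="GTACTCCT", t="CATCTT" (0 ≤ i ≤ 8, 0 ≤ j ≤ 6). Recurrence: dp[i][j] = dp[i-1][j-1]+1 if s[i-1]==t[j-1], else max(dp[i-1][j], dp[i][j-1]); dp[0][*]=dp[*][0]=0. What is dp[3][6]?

1

   ''  C  A  T  C  T  T
''  0  0  0  0  0  0  0
 G  0  0  0  0  0  0  0
 T  0  0  0  1  1  1  1
 A  0  0  1  1  1  1  1
 C  0  1  1  1  2  2  2
 T  0  1  1  2  2  3  3
 C  0  1  1  2  3  3  3
 C  0  1  1  2  3  3  3
 T  0  1  1  2  3  4  4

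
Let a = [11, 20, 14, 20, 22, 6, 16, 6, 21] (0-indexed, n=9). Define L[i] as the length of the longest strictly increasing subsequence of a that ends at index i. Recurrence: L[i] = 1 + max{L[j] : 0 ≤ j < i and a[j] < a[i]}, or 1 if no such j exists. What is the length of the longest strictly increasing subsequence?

4

   i    0    1    2    3    4    5    6    7    8
a[i]   11   20   14   20   22    6   16    6   21
L[i]    1    2    2    3    4    1    3    1    4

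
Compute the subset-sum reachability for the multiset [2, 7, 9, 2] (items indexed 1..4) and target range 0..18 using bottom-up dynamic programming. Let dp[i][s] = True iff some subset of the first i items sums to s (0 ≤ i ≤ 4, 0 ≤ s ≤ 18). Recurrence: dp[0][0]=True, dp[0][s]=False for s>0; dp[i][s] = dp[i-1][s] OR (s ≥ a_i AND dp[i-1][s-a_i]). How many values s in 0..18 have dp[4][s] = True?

i\s   0   1   2   3   4   5   6   7   8   9  10  11  12  13  14  15  16  17  18
  0   T   F   F   F   F   F   F   F   F   F   F   F   F   F   F   F   F   F   F
  1   T   F   T   F   F   F   F   F   F   F   F   F   F   F   F   F   F   F   F
  2   T   F   T   F   F   F   F   T   F   T   F   F   F   F   F   F   F   F   F
  3   T   F   T   F   F   F   F   T   F   T   F   T   F   F   F   F   T   F   T
  4   T   F   T   F   T   F   F   T   F   T   F   T   F   T   F   F   T   F   T

9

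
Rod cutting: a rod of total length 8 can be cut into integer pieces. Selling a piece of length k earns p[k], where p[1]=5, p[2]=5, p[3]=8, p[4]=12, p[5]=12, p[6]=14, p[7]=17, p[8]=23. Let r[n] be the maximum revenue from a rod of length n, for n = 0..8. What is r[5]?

25

   n    0    1    2    3    4    5    6    7    8
r[n]    0    5   10   15   20   25   30   35   40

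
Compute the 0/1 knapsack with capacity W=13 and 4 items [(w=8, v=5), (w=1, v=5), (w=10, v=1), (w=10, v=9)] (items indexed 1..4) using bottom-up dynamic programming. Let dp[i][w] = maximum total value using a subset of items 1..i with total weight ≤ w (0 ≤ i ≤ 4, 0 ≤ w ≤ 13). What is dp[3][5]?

i\w   0   1   2   3   4   5   6   7   8   9  10  11  12  13
  0   0   0   0   0   0   0   0   0   0   0   0   0   0   0
  1   0   0   0   0   0   0   0   0   5   5   5   5   5   5
  2   0   5   5   5   5   5   5   5   5  10  10  10  10  10
  3   0   5   5   5   5   5   5   5   5  10  10  10  10  10
  4   0   5   5   5   5   5   5   5   5  10  10  14  14  14

5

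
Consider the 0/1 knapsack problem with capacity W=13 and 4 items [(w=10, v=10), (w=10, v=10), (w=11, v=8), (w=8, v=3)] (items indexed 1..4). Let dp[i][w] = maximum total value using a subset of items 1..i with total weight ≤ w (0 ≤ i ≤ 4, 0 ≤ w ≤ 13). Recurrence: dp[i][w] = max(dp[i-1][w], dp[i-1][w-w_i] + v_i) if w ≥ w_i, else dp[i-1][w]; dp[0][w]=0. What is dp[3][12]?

i\w   0   1   2   3   4   5   6   7   8   9  10  11  12  13
  0   0   0   0   0   0   0   0   0   0   0   0   0   0   0
  1   0   0   0   0   0   0   0   0   0   0  10  10  10  10
  2   0   0   0   0   0   0   0   0   0   0  10  10  10  10
  3   0   0   0   0   0   0   0   0   0   0  10  10  10  10
  4   0   0   0   0   0   0   0   0   3   3  10  10  10  10

10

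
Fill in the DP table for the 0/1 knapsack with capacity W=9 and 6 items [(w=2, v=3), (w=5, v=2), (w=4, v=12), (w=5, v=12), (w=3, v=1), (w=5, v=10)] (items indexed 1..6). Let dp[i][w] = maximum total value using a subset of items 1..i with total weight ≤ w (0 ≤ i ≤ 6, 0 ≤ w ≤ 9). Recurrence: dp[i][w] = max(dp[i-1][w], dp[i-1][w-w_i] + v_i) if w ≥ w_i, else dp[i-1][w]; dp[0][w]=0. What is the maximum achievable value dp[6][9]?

i\w   0   1   2   3   4   5   6   7   8   9
  0   0   0   0   0   0   0   0   0   0   0
  1   0   0   3   3   3   3   3   3   3   3
  2   0   0   3   3   3   3   3   5   5   5
  3   0   0   3   3  12  12  15  15  15  15
  4   0   0   3   3  12  12  15  15  15  24
  5   0   0   3   3  12  12  15  15  15  24
  6   0   0   3   3  12  12  15  15  15  24

24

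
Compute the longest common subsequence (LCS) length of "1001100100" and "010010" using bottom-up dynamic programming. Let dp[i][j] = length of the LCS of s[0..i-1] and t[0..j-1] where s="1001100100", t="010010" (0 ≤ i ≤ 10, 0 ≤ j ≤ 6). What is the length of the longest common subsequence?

   ''  0  1  0  0  1  0
''  0  0  0  0  0  0  0
 1  0  0  1  1  1  1  1
 0  0  1  1  2  2  2  2
 0  0  1  1  2  3  3  3
 1  0  1  2  2  3  4  4
 1  0  1  2  2  3  4  4
 0  0  1  2  3  3  4  5
 0  0  1  2  3  4  4  5
 1  0  1  2  3  4  5  5
 0  0  1  2  3  4  5  6
 0  0  1  2  3  4  5  6

6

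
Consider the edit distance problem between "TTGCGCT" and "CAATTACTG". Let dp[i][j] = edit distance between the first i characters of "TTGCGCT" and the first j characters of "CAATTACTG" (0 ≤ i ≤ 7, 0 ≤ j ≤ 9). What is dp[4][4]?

4

   ''  C  A  A  T  T  A  C  T  G
''  0  1  2  3  4  5  6  7  8  9
 T  1  1  2  3  3  4  5  6  7  8
 T  2  2  2  3  3  3  4  5  6  7
 G  3  3  3  3  4  4  4  5  6  6
 C  4  3  4  4  4  5  5  4  5  6
 G  5  4  4  5  5  5  6  5  5  5
 C  6  5  5  5  6  6  6  6  6  6
 T  7  6  6  6  5  6  7  7  6  7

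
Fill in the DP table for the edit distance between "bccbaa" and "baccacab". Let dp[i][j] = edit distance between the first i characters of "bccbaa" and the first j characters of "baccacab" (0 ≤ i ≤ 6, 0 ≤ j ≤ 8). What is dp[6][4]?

4

   ''  b  a  c  c  a  c  a  b
''  0  1  2  3  4  5  6  7  8
 b  1  0  1  2  3  4  5  6  7
 c  2  1  1  1  2  3  4  5  6
 c  3  2  2  1  1  2  3  4  5
 b  4  3  3  2  2  2  3  4  4
 a  5  4  3  3  3  2  3  3  4
 a  6  5  4  4  4  3  3  3  4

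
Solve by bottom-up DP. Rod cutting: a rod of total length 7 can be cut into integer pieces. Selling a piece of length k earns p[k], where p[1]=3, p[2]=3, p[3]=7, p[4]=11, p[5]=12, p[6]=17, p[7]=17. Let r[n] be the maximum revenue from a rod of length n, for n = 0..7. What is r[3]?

   n    0    1    2    3    4    5    6    7
r[n]    0    3    6    9   12   15   18   21

9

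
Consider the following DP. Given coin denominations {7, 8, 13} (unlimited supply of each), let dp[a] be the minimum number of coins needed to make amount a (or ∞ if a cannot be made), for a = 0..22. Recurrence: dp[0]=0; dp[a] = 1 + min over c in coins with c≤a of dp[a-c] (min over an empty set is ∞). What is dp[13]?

 a  0  1  2  3  4  5  6  7  8  9 10 11 12 13 14 15 16 17 18 19 20 21 22
dp  0  -  -  -  -  -  -  1  1  -  -  -  -  1  2  2  2  -  -  -  2  2  3
(- denotes ∞ / unreachable)

1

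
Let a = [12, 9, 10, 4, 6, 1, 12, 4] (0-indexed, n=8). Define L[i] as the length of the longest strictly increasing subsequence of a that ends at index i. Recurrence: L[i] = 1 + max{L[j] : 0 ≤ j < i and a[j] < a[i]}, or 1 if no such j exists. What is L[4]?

2

   i    0    1    2    3    4    5    6    7
a[i]   12    9   10    4    6    1   12    4
L[i]    1    1    2    1    2    1    3    2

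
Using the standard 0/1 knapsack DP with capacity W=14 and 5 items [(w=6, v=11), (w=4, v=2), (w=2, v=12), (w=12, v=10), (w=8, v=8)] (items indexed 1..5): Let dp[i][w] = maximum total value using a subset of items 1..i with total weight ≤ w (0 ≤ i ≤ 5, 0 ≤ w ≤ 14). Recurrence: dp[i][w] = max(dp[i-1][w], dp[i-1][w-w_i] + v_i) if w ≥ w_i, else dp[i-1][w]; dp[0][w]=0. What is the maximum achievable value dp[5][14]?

25

i\w   0   1   2   3   4   5   6   7   8   9  10  11  12  13  14
  0   0   0   0   0   0   0   0   0   0   0   0   0   0   0   0
  1   0   0   0   0   0   0  11  11  11  11  11  11  11  11  11
  2   0   0   0   0   2   2  11  11  11  11  13  13  13  13  13
  3   0   0  12  12  12  12  14  14  23  23  23  23  25  25  25
  4   0   0  12  12  12  12  14  14  23  23  23  23  25  25  25
  5   0   0  12  12  12  12  14  14  23  23  23  23  25  25  25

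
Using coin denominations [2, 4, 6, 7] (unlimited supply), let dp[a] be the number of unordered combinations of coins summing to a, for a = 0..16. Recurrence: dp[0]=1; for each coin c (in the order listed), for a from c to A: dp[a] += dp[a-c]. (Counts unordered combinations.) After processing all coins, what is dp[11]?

2

after  coin     0     1     2     3     4     5     6     7     8     9    10    11    12    13    14    15    16
          2     1     0     1     0     1     0     1     0     1     0     1     0     1     0     1     0     1
          4     1     0     1     0     2     0     2     0     3     0     3     0     4     0     4     0     5
          6     1     0     1     0     2     0     3     0     4     0     5     0     7     0     8     0    10
          7     1     0     1     0     2     0     3     1     4     1     5     2     7     3     9     4    11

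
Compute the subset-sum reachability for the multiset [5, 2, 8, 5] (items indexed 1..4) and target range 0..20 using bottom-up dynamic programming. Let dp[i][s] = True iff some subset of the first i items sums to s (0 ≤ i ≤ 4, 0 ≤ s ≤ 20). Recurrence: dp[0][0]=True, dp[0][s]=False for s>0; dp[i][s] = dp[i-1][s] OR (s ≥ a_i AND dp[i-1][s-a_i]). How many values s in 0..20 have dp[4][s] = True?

i\s   0   1   2   3   4   5   6   7   8   9  10  11  12  13  14  15  16  17  18  19  20
  0   T   F   F   F   F   F   F   F   F   F   F   F   F   F   F   F   F   F   F   F   F
  1   T   F   F   F   F   T   F   F   F   F   F   F   F   F   F   F   F   F   F   F   F
  2   T   F   T   F   F   T   F   T   F   F   F   F   F   F   F   F   F   F   F   F   F
  3   T   F   T   F   F   T   F   T   T   F   T   F   F   T   F   T   F   F   F   F   F
  4   T   F   T   F   F   T   F   T   T   F   T   F   T   T   F   T   F   F   T   F   T

11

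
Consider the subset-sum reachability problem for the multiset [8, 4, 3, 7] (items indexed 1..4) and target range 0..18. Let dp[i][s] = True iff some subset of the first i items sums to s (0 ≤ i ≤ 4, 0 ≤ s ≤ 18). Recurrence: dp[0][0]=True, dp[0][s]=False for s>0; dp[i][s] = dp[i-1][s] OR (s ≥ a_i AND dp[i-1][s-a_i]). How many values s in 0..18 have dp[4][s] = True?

i\s   0   1   2   3   4   5   6   7   8   9  10  11  12  13  14  15  16  17  18
  0   T   F   F   F   F   F   F   F   F   F   F   F   F   F   F   F   F   F   F
  1   T   F   F   F   F   F   F   F   T   F   F   F   F   F   F   F   F   F   F
  2   T   F   F   F   T   F   F   F   T   F   F   F   T   F   F   F   F   F   F
  3   T   F   F   T   T   F   F   T   T   F   F   T   T   F   F   T   F   F   F
  4   T   F   F   T   T   F   F   T   T   F   T   T   T   F   T   T   F   F   T

11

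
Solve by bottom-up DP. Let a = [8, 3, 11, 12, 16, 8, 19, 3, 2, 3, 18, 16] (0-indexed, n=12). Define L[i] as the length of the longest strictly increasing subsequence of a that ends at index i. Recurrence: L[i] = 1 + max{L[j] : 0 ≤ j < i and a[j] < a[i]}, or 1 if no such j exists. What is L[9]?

2

   i    0    1    2    3    4    5    6    7    8    9   10   11
a[i]    8    3   11   12   16    8   19    3    2    3   18   16
L[i]    1    1    2    3    4    2    5    1    1    2    5    4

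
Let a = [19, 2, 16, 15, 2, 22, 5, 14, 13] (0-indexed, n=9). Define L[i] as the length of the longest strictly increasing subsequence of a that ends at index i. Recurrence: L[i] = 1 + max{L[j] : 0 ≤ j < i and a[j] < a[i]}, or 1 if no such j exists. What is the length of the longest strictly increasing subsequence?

3

   i    0    1    2    3    4    5    6    7    8
a[i]   19    2   16   15    2   22    5   14   13
L[i]    1    1    2    2    1    3    2    3    3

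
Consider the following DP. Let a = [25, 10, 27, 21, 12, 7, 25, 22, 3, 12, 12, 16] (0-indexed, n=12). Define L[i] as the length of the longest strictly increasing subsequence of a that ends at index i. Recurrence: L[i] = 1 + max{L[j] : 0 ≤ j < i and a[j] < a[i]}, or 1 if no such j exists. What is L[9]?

   i    0    1    2    3    4    5    6    7    8    9   10   11
a[i]   25   10   27   21   12    7   25   22    3   12   12   16
L[i]    1    1    2    2    2    1    3    3    1    2    2    3

2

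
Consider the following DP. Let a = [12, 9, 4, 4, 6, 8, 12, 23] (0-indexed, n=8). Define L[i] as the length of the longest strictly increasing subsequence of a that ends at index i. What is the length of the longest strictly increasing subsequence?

   i    0    1    2    3    4    5    6    7
a[i]   12    9    4    4    6    8   12   23
L[i]    1    1    1    1    2    3    4    5

5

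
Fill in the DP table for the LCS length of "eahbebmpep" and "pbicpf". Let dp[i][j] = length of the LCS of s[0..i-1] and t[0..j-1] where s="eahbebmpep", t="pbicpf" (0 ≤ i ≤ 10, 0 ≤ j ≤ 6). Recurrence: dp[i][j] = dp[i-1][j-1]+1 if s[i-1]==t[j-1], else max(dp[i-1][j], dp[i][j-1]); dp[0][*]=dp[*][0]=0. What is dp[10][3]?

1

   ''  p  b  i  c  p  f
''  0  0  0  0  0  0  0
 e  0  0  0  0  0  0  0
 a  0  0  0  0  0  0  0
 h  0  0  0  0  0  0  0
 b  0  0  1  1  1  1  1
 e  0  0  1  1  1  1  1
 b  0  0  1  1  1  1  1
 m  0  0  1  1  1  1  1
 p  0  1  1  1  1  2  2
 e  0  1  1  1  1  2  2
 p  0  1  1  1  1  2  2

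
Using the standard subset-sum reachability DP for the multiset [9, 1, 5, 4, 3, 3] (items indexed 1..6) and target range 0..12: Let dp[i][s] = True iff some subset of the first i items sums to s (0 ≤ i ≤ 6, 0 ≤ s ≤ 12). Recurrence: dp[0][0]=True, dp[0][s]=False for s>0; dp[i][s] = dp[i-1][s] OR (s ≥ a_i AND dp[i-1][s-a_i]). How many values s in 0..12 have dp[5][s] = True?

i\s   0   1   2   3   4   5   6   7   8   9  10  11  12
  0   T   F   F   F   F   F   F   F   F   F   F   F   F
  1   T   F   F   F   F   F   F   F   F   T   F   F   F
  2   T   T   F   F   F   F   F   F   F   T   T   F   F
  3   T   T   F   F   F   T   T   F   F   T   T   F   F
  4   T   T   F   F   T   T   T   F   F   T   T   F   F
  5   T   T   F   T   T   T   T   T   T   T   T   F   T
  6   T   T   F   T   T   T   T   T   T   T   T   T   T

11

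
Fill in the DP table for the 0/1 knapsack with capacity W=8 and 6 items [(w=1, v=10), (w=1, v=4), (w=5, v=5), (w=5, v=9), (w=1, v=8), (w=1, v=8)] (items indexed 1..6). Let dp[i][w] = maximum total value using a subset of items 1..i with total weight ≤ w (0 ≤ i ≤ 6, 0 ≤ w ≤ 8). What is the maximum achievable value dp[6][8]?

i\w   0   1   2   3   4   5   6   7   8
  0   0   0   0   0   0   0   0   0   0
  1   0  10  10  10  10  10  10  10  10
  2   0  10  14  14  14  14  14  14  14
  3   0  10  14  14  14  14  15  19  19
  4   0  10  14  14  14  14  19  23  23
  5   0  10  18  22  22  22  22  27  31
  6   0  10  18  26  30  30  30  30  35

35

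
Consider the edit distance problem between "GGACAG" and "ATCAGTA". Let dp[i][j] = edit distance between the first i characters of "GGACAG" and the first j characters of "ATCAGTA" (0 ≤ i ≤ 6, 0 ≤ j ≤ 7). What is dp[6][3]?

5

   ''  A  T  C  A  G  T  A
''  0  1  2  3  4  5  6  7
 G  1  1  2  3  4  4  5  6
 G  2  2  2  3  4  4  5  6
 A  3  2  3  3  3  4  5  5
 C  4  3  3  3  4  4  5  6
 A  5  4  4  4  3  4  5  5
 G  6  5  5  5  4  3  4  5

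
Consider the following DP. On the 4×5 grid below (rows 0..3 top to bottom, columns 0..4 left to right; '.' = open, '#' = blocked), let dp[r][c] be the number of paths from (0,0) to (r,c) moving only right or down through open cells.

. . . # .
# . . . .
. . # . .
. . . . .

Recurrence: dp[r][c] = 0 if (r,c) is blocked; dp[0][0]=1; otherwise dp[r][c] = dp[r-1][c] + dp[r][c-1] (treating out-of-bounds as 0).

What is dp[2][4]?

r\c   0   1   2   3   4
  0   1   1   1   0   0
  1   0   1   2   2   2
  2   0   1   0   2   4
  3   0   1   1   3   7

4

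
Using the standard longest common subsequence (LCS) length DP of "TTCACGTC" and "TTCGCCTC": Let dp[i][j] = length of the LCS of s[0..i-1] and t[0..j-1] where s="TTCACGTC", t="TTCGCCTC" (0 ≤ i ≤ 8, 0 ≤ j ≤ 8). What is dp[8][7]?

5

   ''  T  T  C  G  C  C  T  C
''  0  0  0  0  0  0  0  0  0
 T  0  1  1  1  1  1  1  1  1
 T  0  1  2  2  2  2  2  2  2
 C  0  1  2  3  3  3  3  3  3
 A  0  1  2  3  3  3  3  3  3
 C  0  1  2  3  3  4  4  4  4
 G  0  1  2  3  4  4  4  4  4
 T  0  1  2  3  4  4  4  5  5
 C  0  1  2  3  4  5  5  5  6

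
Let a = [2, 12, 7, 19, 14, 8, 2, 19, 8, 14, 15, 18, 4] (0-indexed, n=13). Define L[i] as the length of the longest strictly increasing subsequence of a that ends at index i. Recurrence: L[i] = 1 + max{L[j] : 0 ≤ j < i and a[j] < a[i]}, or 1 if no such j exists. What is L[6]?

1

   i    0    1    2    3    4    5    6    7    8    9   10   11   12
a[i]    2   12    7   19   14    8    2   19    8   14   15   18    4
L[i]    1    2    2    3    3    3    1    4    3    4    5    6    2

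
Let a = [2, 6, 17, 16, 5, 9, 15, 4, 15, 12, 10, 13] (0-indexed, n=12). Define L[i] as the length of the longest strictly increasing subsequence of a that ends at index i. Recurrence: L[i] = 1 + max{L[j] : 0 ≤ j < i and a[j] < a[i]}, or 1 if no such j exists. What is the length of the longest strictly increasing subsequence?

5

   i    0    1    2    3    4    5    6    7    8    9   10   11
a[i]    2    6   17   16    5    9   15    4   15   12   10   13
L[i]    1    2    3    3    2    3    4    2    4    4    4    5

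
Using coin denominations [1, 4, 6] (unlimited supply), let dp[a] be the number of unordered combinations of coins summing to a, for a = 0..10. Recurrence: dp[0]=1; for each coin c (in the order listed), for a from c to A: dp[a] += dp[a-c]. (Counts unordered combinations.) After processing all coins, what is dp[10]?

5

after  coin     0     1     2     3     4     5     6     7     8     9    10
          1     1     1     1     1     1     1     1     1     1     1     1
          4     1     1     1     1     2     2     2     2     3     3     3
          6     1     1     1     1     2     2     3     3     4     4     5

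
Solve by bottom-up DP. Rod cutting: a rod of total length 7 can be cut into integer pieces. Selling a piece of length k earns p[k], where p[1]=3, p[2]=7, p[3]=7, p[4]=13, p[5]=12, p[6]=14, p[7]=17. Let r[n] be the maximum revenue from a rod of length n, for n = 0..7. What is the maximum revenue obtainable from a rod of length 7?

24

   n    0    1    2    3    4    5    6    7
r[n]    0    3    7   10   14   17   21   24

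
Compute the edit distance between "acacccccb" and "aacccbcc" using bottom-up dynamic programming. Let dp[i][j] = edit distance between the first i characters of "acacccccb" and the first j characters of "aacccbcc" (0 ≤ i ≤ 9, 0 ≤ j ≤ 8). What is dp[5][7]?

3

   ''  a  a  c  c  c  b  c  c
''  0  1  2  3  4  5  6  7  8
 a  1  0  1  2  3  4  5  6  7
 c  2  1  1  1  2  3  4  5  6
 a  3  2  1  2  2  3  4  5  6
 c  4  3  2  1  2  2  3  4  5
 c  5  4  3  2  1  2  3  3  4
 c  6  5  4  3  2  1  2  3  3
 c  7  6  5  4  3  2  2  2  3
 c  8  7  6  5  4  3  3  2  2
 b  9  8  7  6  5  4  3  3  3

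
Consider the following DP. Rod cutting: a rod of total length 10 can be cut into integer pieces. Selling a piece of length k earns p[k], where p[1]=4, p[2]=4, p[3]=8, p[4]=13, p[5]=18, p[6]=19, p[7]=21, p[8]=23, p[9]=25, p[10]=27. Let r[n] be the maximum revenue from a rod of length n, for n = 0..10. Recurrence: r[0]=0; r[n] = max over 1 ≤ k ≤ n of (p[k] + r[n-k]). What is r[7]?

   n    0    1    2    3    4    5    6    7    8    9   10
r[n]    0    4    8   12   16   20   24   28   32   36   40

28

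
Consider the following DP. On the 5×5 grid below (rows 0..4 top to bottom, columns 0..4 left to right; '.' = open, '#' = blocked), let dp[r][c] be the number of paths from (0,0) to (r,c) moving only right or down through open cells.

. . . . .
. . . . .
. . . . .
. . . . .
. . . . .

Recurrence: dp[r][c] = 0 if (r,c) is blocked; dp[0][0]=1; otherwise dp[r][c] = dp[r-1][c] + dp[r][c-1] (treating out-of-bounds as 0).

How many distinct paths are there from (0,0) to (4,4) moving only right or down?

r\c   0   1   2   3   4
  0   1   1   1   1   1
  1   1   2   3   4   5
  2   1   3   6  10  15
  3   1   4  10  20  35
  4   1   5  15  35  70

70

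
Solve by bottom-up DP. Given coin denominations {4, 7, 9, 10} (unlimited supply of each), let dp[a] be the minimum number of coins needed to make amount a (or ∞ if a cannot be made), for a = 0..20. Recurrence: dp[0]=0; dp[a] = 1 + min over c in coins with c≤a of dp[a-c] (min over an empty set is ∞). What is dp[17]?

2

 a  0  1  2  3  4  5  6  7  8  9 10 11 12 13 14 15 16 17 18 19 20
dp  0  -  -  -  1  -  -  1  2  1  1  2  3  2  2  3  2  2  2  2  2
(- denotes ∞ / unreachable)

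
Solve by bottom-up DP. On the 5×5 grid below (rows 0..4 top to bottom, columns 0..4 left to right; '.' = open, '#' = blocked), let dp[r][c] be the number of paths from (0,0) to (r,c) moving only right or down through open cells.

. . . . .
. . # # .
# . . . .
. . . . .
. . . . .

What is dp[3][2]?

r\c   0   1   2   3   4
  0   1   1   1   1   1
  1   1   2   0   0   1
  2   0   2   2   2   3
  3   0   2   4   6   9
  4   0   2   6  12  21

4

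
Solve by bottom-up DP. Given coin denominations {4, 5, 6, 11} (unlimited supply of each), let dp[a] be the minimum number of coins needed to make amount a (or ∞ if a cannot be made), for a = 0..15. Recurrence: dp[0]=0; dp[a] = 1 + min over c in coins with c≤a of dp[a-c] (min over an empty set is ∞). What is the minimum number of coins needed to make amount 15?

2

 a  0  1  2  3  4  5  6  7  8  9 10 11 12 13 14 15
dp  0  -  -  -  1  1  1  -  2  2  2  1  2  3  3  2
(- denotes ∞ / unreachable)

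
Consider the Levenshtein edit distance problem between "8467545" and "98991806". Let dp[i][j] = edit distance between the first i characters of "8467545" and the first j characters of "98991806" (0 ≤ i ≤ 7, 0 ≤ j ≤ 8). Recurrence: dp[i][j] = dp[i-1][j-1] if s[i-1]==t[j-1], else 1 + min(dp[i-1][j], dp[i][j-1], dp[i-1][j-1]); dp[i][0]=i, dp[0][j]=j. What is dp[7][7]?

   ''  9  8  9  9  1  8  0  6
''  0  1  2  3  4  5  6  7  8
 8  1  1  1  2  3  4  5  6  7
 4  2  2  2  2  3  4  5  6  7
 6  3  3  3  3  3  4  5  6  6
 7  4  4  4  4  4  4  5  6  7
 5  5  5  5  5  5  5  5  6  7
 4  6  6  6  6  6  6  6  6  7
 5  7  7  7  7  7  7  7  7  7

7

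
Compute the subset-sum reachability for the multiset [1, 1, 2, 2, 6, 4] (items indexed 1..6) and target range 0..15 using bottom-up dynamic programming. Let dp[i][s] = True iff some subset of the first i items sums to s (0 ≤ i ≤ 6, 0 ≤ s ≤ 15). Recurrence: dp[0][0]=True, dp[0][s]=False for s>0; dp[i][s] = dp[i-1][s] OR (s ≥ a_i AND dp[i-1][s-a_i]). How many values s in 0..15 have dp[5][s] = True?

i\s   0   1   2   3   4   5   6   7   8   9  10  11  12  13  14  15
  0   T   F   F   F   F   F   F   F   F   F   F   F   F   F   F   F
  1   T   T   F   F   F   F   F   F   F   F   F   F   F   F   F   F
  2   T   T   T   F   F   F   F   F   F   F   F   F   F   F   F   F
  3   T   T   T   T   T   F   F   F   F   F   F   F   F   F   F   F
  4   T   T   T   T   T   T   T   F   F   F   F   F   F   F   F   F
  5   T   T   T   T   T   T   T   T   T   T   T   T   T   F   F   F
  6   T   T   T   T   T   T   T   T   T   T   T   T   T   T   T   T

13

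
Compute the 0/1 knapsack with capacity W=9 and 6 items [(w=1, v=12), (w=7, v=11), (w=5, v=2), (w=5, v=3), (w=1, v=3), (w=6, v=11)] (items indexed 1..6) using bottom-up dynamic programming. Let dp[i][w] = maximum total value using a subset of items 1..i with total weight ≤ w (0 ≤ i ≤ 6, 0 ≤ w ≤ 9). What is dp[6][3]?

15

i\w   0   1   2   3   4   5   6   7   8   9
  0   0   0   0   0   0   0   0   0   0   0
  1   0  12  12  12  12  12  12  12  12  12
  2   0  12  12  12  12  12  12  12  23  23
  3   0  12  12  12  12  12  14  14  23  23
  4   0  12  12  12  12  12  15  15  23  23
  5   0  12  15  15  15  15  15  18  23  26
  6   0  12  15  15  15  15  15  23  26  26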